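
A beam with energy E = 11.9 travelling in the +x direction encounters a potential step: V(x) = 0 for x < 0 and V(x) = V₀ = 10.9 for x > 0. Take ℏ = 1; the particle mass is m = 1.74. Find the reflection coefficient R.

R = 0.303

The wavenumbers are k₁ = √(2mE)/ℏ = 6.435 on the left and k₂ = √(2m(E − V₀))/ℏ = 1.865 on the right.
Continuity of ψ and ψ′ at the step yields the reflection amplitude r = (k₁ − k₂)/(k₁ + k₂) = 0.5505; thus R = |r|² = 0.3031, T = 0.6969.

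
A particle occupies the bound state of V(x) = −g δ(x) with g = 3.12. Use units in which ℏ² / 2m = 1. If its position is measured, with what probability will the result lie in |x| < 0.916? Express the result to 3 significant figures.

The normalised bound state is ψ = √κ e^{−κ|x|} with κ = mg/ℏ² = 1.560.
P(|x| < d) = ∫_{−d}^{d} κ e^{−2κ|x|} dx = 1 − e^{−2κd} = 1 − e^{−2.858} = 0.9426.

P = 0.943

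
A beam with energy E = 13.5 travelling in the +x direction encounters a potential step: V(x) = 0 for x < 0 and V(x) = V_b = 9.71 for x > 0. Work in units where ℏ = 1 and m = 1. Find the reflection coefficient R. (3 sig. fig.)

R = 0.0944

The wavenumbers are k₁ = √(2mE)/ℏ = 5.196 on the left and k₂ = √(2m(E − V_b))/ℏ = 2.753 on the right.
Continuity of ψ and ψ′ at the step yields the reflection amplitude r = (k₁ − k₂)/(k₁ + k₂) = 0.3073; thus R = |r|² = 0.09444, T = 0.9056.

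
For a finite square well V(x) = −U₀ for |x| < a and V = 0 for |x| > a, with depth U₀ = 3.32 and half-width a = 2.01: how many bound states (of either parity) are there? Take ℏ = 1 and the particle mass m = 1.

N = 4

The dimensionless depth is z₀ = a√(2mU₀)/ℏ = 2.01 × √(6.640) = 5.179.
A new bound state (alternating even/odd) appears each time z₀ passes a multiple of π/2, so N = ⌊2z₀/π⌋ + 1 = ⌊3.297⌋ + 1 = 4.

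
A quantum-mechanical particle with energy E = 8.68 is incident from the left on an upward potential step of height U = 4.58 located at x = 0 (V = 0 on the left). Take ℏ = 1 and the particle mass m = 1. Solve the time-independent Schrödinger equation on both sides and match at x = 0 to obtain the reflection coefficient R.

The wavenumbers are k₁ = √(2mE)/ℏ = 4.167 on the left and k₂ = √(2m(E − U))/ℏ = 2.864 on the right.
Matching ψ and ψ′ at x = 0 gives r = (k₁ − k₂)/(k₁ + k₂), so R = r² = 0.03435 and T = 1 − R = 0.9656.

R = 0.0344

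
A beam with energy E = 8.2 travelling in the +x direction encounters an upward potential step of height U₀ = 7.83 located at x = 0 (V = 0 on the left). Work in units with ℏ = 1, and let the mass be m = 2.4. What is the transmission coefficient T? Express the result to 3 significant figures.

T = 0.578

On each side the TISE gives plane waves with k = √(2m(E − V))/ℏ: k₁ = √(2·2.4·8.2) = 6.274, k₂ = √(2·2.4·0.37) = 1.333.
Matching ψ and ψ′ at x = 0 gives r = (k₁ − k₂)/(k₁ + k₂), so R = r² = 0.4220 and T = 1 − R = 0.5780.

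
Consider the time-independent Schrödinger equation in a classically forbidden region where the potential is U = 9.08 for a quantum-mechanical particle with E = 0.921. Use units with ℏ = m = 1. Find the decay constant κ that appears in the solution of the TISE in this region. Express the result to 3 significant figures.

Since E < U the TISE in this region is ψ'' = κ²ψ with κ = √(2m(U − E))/ℏ.
κ = √(2 × 1 × 8.159) = 4.040.

κ = 4.04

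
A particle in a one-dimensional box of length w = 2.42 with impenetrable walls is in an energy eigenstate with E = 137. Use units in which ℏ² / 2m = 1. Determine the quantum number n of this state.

From E_n = n²π²ℏ²/(2mw²) invert to n = √(2mw²E)/(πℏ).
n = (2.42/π) × √(2 × 0.5 × 137) = 9.016 → n = 9.

n = 9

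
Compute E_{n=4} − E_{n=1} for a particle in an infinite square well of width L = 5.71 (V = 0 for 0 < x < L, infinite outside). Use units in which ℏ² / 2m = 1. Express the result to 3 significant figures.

ΔE = 4.54

E_n = n²π²ℏ²/(2mL²), so ΔE = (4² − 1²) π²ℏ²/(2mL²).
ΔE = 15 × π² / (2 × 0.5 × 5.71²) = 4.541.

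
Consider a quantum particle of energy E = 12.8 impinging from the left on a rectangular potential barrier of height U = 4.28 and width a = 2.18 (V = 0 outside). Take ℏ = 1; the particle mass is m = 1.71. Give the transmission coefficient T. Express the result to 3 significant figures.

T = 0.979

E > U: inside the barrier k₂ = √(2m(E − U))/ℏ = 5.398, k₂a = 11.77.
Matching at both interfaces gives T⁻¹ = 1 + U² sin²(k₂a) / [4E(E − U)] = 1.022, hence T = 0.979.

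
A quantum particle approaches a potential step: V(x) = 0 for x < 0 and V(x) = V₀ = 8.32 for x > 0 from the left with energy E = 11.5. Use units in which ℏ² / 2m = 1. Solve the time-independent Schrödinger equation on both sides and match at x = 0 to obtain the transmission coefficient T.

On each side the TISE gives plane waves with k = √(2m(E − V))/ℏ: k₁ = √(2·½·11.5) = 3.391, k₂ = √(2·½·3.18) = 1.783.
Matching ψ and ψ′ at x = 0 gives r = (k₁ − k₂)/(k₁ + k₂), so R = r² = 0.09656 and T = 1 − R = 0.9034.

T = 0.903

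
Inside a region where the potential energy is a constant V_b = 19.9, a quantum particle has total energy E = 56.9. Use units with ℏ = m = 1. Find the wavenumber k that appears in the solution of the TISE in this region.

k = 8.60

With E > V_b the solution is oscillatory, ψ ∝ e^{±ikx} with k = √(2m(E − V_b))/ℏ.
k = √(2 × 1 × 37) = 8.602.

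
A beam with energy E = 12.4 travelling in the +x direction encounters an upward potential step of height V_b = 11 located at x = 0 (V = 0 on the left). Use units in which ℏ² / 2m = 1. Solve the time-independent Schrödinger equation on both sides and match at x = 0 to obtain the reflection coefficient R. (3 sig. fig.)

The wavenumbers are k₁ = √(2mE)/ℏ = 3.521 on the left and k₂ = √(2m(E − V_b))/ℏ = 1.183 on the right.
Continuity of ψ and ψ′ at the step yields the reflection amplitude r = (k₁ − k₂)/(k₁ + k₂) = 0.4970; thus R = |r|² = 0.2470, T = 0.7530.

R = 0.247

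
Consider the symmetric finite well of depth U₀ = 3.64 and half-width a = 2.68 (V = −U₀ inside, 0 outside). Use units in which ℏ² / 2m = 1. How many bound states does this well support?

N = 4

The dimensionless depth is z₀ = a√(2mU₀)/ℏ = 2.68 × √(3.640) = 5.113.
A new bound state (alternating even/odd) appears each time z₀ passes a multiple of π/2, so N = ⌊2z₀/π⌋ + 1 = ⌊3.255⌋ + 1 = 4.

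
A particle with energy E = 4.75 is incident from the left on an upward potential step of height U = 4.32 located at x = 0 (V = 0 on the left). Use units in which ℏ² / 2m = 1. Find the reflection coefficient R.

On each side the TISE gives plane waves with k = √(2m(E − V))/ℏ: k₁ = √(2·½·4.75) = 2.179, k₂ = √(2·½·0.43) = 0.6557.
Matching ψ and ψ′ at x = 0 gives r = (k₁ − k₂)/(k₁ + k₂), so R = r² = 0.2888 and T = 1 − R = 0.7112.

R = 0.289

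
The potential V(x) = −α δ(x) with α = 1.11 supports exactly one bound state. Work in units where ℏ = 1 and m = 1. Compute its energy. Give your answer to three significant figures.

E = -0.616

The bound state is ψ(x) = √κ e^{−κ|x|}. The derivative jump ψ'(0⁺) − ψ'(0⁻) = −(2mα/ℏ²)ψ(0) fixes κ = mα/ℏ² = 1.110.
Then E = −ℏ²κ²/(2m) = −mα²/(2ℏ²) = -0.6161.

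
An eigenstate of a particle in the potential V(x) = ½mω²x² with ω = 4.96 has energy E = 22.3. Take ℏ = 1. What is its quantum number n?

n = 4

E_n = ℏω(n + ½) ⇒ n = E/(ℏω) − ½ = 22.3/4.96 − 0.5 = 3.996 → n = 4.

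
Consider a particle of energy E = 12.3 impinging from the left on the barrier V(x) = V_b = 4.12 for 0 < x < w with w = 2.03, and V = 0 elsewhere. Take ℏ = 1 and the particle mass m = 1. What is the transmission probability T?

Above the barrier the interior wavenumber is k₂ = √(2m(E − V_b))/ℏ = 4.045, giving phase k₂w = 8.211.
T = [1 + V_b² sin²(k₂w) / (4E(E − V_b))]⁻¹ = 1/1.037 = 0.964.

T = 0.964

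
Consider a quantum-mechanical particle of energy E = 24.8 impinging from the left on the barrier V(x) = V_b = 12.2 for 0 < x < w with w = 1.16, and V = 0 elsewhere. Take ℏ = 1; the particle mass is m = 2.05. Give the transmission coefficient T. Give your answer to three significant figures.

T = 0.915

E > V_b: inside the barrier k₂ = √(2m(E − V_b))/ℏ = 7.187, k₂w = 8.337.
Matching at both interfaces gives T⁻¹ = 1 + V_b² sin²(k₂w) / [4E(E − V_b)] = 1.093, hence T = 0.915.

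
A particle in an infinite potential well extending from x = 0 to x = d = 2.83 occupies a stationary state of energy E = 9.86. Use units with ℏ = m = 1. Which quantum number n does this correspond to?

n = 4

For an infinite well E_n = n²π²ℏ²/(2md²), so n = (d/πℏ)√(2mE).
n = (2.83/π) × √(2 × 1 × 9.86) = 4.000 → n = 4.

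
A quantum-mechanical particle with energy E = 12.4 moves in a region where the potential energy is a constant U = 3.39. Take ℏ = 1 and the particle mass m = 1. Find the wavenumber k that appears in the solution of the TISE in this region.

With E > U the solution is oscillatory, ψ ∝ e^{±ikx} with k = √(2m(E − U))/ℏ.
k = √(2 × 1 × 9.01) = 4.245.

k = 4.24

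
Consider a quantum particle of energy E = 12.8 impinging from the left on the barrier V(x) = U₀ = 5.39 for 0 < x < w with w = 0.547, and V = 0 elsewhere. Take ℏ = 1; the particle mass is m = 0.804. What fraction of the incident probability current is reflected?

R = 0.0646

E > U₀: inside the barrier k₂ = √(2m(E − U₀))/ℏ = 3.452, k₂w = 1.888.
T = [1 + U₀² sin²(k₂w) / (4E(E − U₀))]⁻¹ = 1/1.069 = 0.935.
R = 1 − T = 0.0646.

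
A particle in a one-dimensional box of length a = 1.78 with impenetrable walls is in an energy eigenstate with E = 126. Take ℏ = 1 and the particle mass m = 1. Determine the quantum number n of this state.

n = 9

For an infinite well E_n = n²π²ℏ²/(2ma²), so n = (a/πℏ)√(2mE).
n = (1.78/π) × √(2 × 1 × 126) = 8.994 → n = 9.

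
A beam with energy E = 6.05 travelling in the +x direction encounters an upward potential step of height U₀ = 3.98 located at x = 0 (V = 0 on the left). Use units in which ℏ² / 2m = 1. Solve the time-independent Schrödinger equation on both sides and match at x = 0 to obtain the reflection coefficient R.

R = 0.0686

On each side the TISE gives plane waves with k = √(2m(E − V))/ℏ: k₁ = √(2·½·6.05) = 2.460, k₂ = √(2·½·2.07) = 1.439.
Continuity of ψ and ψ′ at the step yields the reflection amplitude r = (k₁ − k₂)/(k₁ + k₂) = 0.2619; thus R = |r|² = 0.06858, T = 0.9314.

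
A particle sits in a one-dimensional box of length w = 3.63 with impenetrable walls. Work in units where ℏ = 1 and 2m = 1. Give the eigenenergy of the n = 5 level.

Requiring ψ(0) = ψ(w) = 0 quantises k = nπ/w, hence E_n = ℏ²k²/2m = n²π²ℏ²/(2mw²).
E_5 = 5² × π² / (2 × 0.5 × 3.63²) = 18.73.

E = 18.7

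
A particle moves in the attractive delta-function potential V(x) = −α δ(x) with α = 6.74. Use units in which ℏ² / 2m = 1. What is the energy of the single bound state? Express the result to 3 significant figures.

The bound state is ψ(x) = √κ e^{−κ|x|}. The derivative jump ψ'(0⁺) − ψ'(0⁻) = −(2mα/ℏ²)ψ(0) fixes κ = mα/ℏ² = 3.370.
Then E = −ℏ²κ²/(2m) = −mα²/(2ℏ²) = -11.36.

E = -11.4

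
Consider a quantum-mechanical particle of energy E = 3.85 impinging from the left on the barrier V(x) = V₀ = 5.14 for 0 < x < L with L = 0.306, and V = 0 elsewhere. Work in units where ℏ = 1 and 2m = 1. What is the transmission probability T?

E < V₀: inside the barrier ψ ∝ e^{±κx} with κ = √(2m(V₀ − E))/ℏ = 1.136.
κL = 0.3475, sinh(κL) = 0.3546.
The exact tunnelling result is T⁻¹ = 1 + V₀² sinh²(κL) / [4E(V₀ − E)] = 1.167, so T = 0.857.

T = 0.857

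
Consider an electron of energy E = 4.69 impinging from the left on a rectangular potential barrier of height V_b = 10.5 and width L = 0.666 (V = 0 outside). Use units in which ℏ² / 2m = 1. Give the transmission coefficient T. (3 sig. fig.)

E < V_b: inside the barrier ψ ∝ e^{±κx} with κ = √(2m(V_b − E))/ℏ = 2.410.
κL = 1.605, sinh(κL) = 2.389.
Matching ψ, ψ′ at both faces gives T = [1 + V_b² sinh²(κL) / (4E(V_b − E))]⁻¹ = 1/6.775 = 0.148.

T = 0.148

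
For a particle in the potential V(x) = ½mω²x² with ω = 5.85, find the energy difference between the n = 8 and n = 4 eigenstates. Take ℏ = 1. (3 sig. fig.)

E_n = ℏω(n + ½), so ΔE = (8 − 4) ℏω = 4 × 5.85 = 23.40.

ΔE = 23.4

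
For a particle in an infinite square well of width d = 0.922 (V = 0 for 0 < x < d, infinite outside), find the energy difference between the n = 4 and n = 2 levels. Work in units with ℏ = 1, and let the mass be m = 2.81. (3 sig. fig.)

ΔE = 24.8

E_n = n²π²ℏ²/(2md²), so ΔE = (4² − 2²) π²ℏ²/(2md²).
ΔE = 12 × π² / (2 × 2.81 × 0.922²) = 24.79.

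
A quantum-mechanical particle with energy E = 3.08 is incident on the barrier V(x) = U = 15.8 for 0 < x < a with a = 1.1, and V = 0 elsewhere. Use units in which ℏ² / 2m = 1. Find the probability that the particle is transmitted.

T = 0.000982

Since E < U the interior solution is evanescent with decay constant κ = √(2m(U − E))/ℏ = 3.567.
κa = 3.923, sinh(κa) = 25.27.
The exact tunnelling result is T⁻¹ = 1 + U² sinh²(κa) / [4E(U − E)] = 1018, so T = 0.000982.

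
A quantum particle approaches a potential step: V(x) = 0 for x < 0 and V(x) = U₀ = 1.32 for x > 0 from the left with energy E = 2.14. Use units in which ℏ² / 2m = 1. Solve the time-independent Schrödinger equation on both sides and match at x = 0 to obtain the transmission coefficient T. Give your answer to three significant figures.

The wavenumbers are k₁ = √(2mE)/ℏ = 1.463 on the left and k₂ = √(2m(E − U₀))/ℏ = 0.9055 on the right.
Matching ψ and ψ′ at x = 0 gives r = (k₁ − k₂)/(k₁ + k₂), so R = r² = 0.05538 and T = 1 − R = 0.9446.

T = 0.945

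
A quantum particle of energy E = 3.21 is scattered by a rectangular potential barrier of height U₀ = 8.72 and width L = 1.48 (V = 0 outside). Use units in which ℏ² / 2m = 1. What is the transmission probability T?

E < U₀: inside the barrier ψ ∝ e^{±κx} with κ = √(2m(U₀ − E))/ℏ = 2.347.
κL = 3.474, sinh(κL) = 16.12.
Matching ψ, ψ′ at both faces gives T = [1 + U₀² sinh²(κL) / (4E(U₀ − E))]⁻¹ = 1/280.2 = 0.00357.

T = 0.00357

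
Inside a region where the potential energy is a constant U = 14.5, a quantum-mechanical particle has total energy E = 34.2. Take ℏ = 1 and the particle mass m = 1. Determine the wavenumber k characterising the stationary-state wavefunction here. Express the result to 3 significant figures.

With E > U the solution is oscillatory, ψ ∝ e^{±ikx} with k = √(2m(E − U))/ℏ.
k = √(2 × 1 × 19.7) = 6.277.

k = 6.28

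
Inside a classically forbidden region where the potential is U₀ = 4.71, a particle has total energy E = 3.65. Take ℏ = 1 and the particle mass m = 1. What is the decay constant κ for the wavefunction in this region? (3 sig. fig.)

κ = 1.46

Since E < U₀ the TISE in this region is ψ'' = κ²ψ with κ = √(2m(U₀ − E))/ℏ.
κ = √(2 × 1 × 1.06) = 1.456.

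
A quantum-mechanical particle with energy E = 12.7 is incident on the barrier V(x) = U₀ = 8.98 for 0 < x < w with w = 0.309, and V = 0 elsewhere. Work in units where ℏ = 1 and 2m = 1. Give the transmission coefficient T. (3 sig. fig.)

E > U₀: inside the barrier k₂ = √(2m(E − U₀))/ℏ = 1.929, k₂w = 0.5960.
T = [1 + U₀² sin²(k₂w) / (4E(E − U₀))]⁻¹ = 1/1.134 = 0.881.

T = 0.881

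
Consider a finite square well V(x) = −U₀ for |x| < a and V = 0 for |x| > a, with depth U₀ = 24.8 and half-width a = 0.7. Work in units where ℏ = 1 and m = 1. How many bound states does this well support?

N = 4

Define the well-strength parameter z₀ = (a/ℏ)√(2mU₀) = 0.7 × √(2·1·24.8) = 4.930.
The even/odd transcendental equations gain one root per π/2 in z₀, giving N = 1 + ⌊2z₀/π⌋ = 1 + ⌊3.138⌋ = 4.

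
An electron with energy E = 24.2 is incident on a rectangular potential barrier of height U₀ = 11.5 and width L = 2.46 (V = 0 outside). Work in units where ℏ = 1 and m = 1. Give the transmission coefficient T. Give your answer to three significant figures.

T = 0.997

Above the barrier the interior wavenumber is k₂ = √(2m(E − U₀))/ℏ = 5.040, giving phase k₂L = 12.40.
Matching at both interfaces gives T⁻¹ = 1 + U₀² sin²(k₂L) / [4E(E − U₀)] = 1.003, hence T = 0.997.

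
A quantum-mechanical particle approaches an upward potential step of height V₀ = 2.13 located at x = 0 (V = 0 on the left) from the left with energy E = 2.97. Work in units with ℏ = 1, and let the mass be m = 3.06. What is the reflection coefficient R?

R = 0.0934

On each side the TISE gives plane waves with k = √(2m(E − V))/ℏ: k₁ = √(2·3.06·2.97) = 4.263, k₂ = √(2·3.06·0.84) = 2.267.
Continuity of ψ and ψ′ at the step yields the reflection amplitude r = (k₁ − k₂)/(k₁ + k₂) = 0.3056; thus R = |r|² = 0.09342, T = 0.9066.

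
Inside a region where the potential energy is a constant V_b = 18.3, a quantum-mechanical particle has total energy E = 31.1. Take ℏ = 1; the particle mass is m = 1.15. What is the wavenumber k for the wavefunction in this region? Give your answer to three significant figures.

With E > V_b the solution is oscillatory, ψ ∝ e^{±ikx} with k = √(2m(E − V_b))/ℏ.
k = √(2 × 1.15 × 12.8) = 5.426.

k = 5.43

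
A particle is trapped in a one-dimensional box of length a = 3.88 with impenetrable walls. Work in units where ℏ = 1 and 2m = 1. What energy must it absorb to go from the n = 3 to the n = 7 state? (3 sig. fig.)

E_n = n²π²ℏ²/(2ma²), so ΔE = (7² − 3²) π²ℏ²/(2ma²).
ΔE = 40 × π² / (2 × 0.5 × 3.88²) = 26.22.

ΔE = 26.2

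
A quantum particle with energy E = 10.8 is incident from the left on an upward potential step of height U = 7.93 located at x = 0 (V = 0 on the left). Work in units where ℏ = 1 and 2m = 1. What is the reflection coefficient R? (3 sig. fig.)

R = 0.102

On each side the TISE gives plane waves with k = √(2m(E − V))/ℏ: k₁ = √(2·½·10.8) = 3.286, k₂ = √(2·½·2.87) = 1.694.
Continuity of ψ and ψ′ at the step yields the reflection amplitude r = (k₁ − k₂)/(k₁ + k₂) = 0.3197; thus R = |r|² = 0.1022, T = 0.8978.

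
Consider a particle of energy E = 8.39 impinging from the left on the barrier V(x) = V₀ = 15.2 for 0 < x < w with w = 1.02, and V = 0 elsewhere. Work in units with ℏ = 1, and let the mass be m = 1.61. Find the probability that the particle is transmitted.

T = 0.000281

Since E < V₀ the interior solution is evanescent with decay constant κ = √(2m(V₀ − E))/ℏ = 4.683.
κw = 4.776, sinh(κw) = 59.33.
The exact tunnelling result is T⁻¹ = 1 + V₀² sinh²(κw) / [4E(V₀ − E)] = 3560, so T = 0.000281.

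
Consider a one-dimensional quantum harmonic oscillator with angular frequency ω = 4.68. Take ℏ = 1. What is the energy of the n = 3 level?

E = 16.4

The oscillator eigenvalues are E_n = ℏω(n + ½), so E_3 = 4.68 × 3.5 = 16.38.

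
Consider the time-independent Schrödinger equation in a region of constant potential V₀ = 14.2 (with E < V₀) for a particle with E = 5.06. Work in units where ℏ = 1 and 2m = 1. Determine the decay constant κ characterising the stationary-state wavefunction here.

Since E < V₀ the TISE in this region is ψ'' = κ²ψ with κ = √(2m(V₀ − E))/ℏ.
κ = √(2 × 0.5 × 9.14) = 3.023.

κ = 3.02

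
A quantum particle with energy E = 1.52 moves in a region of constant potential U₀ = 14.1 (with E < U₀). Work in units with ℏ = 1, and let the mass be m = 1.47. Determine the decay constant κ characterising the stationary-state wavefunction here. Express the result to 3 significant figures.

κ = 6.08

Since E < U₀ the TISE in this region is ψ'' = κ²ψ with κ = √(2m(U₀ − E))/ℏ.
κ = √(2 × 1.47 × 12.58) = 6.082.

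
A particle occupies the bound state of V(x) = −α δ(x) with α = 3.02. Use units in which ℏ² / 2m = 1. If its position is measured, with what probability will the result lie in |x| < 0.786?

P = 0.907

The normalised bound state is ψ = √κ e^{−κ|x|} with κ = mα/ℏ² = 1.510.
P(|x| < d) = ∫_{−d}^{d} κ e^{−2κ|x|} dx = 1 − e^{−2κd} = 1 − e^{−2.374} = 0.9069.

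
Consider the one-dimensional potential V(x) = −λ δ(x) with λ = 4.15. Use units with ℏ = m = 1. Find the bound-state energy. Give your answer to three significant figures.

E = -8.61

The bound state is ψ(x) = √κ e^{−κ|x|}. The derivative jump ψ'(0⁺) − ψ'(0⁻) = −(2mλ/ℏ²)ψ(0) fixes κ = mλ/ℏ² = 4.150.
Then E = −ℏ²κ²/(2m) = −mλ²/(2ℏ²) = -8.611.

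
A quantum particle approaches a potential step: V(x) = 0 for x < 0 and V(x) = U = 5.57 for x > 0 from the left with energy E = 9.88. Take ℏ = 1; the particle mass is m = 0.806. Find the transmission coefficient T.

On each side the TISE gives plane waves with k = √(2m(E − V))/ℏ: k₁ = √(2·0.806·9.88) = 3.991, k₂ = √(2·0.806·4.31) = 2.636.
Matching ψ and ψ′ at x = 0 gives r = (k₁ − k₂)/(k₁ + k₂), so R = r² = 0.04181 and T = 1 − R = 0.9582.

T = 0.958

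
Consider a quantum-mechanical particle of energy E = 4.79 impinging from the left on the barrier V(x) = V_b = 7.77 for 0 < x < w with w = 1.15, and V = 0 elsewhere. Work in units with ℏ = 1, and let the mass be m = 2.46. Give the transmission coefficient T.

Since E < V_b the interior solution is evanescent with decay constant κ = √(2m(V_b − E))/ℏ = 3.829.
κw = 4.403, sinh(κw) = 40.86.
Matching ψ, ψ′ at both faces gives T = [1 + V_b² sinh²(κw) / (4E(V_b − E))]⁻¹ = 1/1766 = 0.000566.

T = 0.000566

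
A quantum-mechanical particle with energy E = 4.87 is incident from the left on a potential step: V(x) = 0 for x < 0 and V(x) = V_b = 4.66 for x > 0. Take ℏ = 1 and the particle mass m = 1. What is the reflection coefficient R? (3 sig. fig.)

The wavenumbers are k₁ = √(2mE)/ℏ = 3.121 on the left and k₂ = √(2m(E − V_b))/ℏ = 0.6481 on the right.
Matching ψ and ψ′ at x = 0 gives r = (k₁ − k₂)/(k₁ + k₂), so R = r² = 0.4305 and T = 1 − R = 0.5695.

R = 0.430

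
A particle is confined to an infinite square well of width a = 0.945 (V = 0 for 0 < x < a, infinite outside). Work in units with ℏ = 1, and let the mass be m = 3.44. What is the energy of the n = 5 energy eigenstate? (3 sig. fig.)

E = 40.2

The infinite-well eigenfunctions ψ_n = √(2/a) sin(nπx/a) vanish at both walls, giving E_n = n²π²ℏ²/(2ma²).
E_5 = 5² × π² / (2 × 3.44 × 0.945²) = 40.16.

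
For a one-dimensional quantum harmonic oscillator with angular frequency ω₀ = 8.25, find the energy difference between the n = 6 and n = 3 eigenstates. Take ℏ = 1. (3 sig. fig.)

ΔE = 24.8

E_n = ℏω₀(n + ½), so ΔE = (6 − 3) ℏω₀ = 3 × 8.25 = 24.75.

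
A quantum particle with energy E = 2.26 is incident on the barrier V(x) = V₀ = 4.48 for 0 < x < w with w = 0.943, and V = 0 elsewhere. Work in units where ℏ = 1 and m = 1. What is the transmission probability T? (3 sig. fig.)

E < V₀: inside the barrier ψ ∝ e^{±κx} with κ = √(2m(V₀ − E))/ℏ = 2.107.
κw = 1.987, sinh(κw) = 3.578.
The exact tunnelling result is T⁻¹ = 1 + V₀² sinh²(κw) / [4E(V₀ − E)] = 13.81, so T = 0.0724.

T = 0.0724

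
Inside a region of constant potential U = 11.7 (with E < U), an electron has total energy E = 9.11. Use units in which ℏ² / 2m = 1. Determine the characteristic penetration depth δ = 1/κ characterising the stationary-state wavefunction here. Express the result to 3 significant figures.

Since E < U the TISE in this region is ψ'' = κ²ψ with κ = √(2m(U − E))/ℏ.
κ = √(2 × 0.5 × 2.59) = 1.609. The penetration depth is δ = 1/κ = 0.621.

δ = 0.621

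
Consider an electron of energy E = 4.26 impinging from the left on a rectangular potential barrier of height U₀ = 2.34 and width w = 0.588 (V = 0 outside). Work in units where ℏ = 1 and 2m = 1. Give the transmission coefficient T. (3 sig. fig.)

Above the barrier the interior wavenumber is k₂ = √(2m(E − U₀))/ℏ = 1.386, giving phase k₂w = 0.8148.
Matching at both interfaces gives T⁻¹ = 1 + U₀² sin²(k₂w) / [4E(E − U₀)] = 1.089, hence T = 0.919.

T = 0.919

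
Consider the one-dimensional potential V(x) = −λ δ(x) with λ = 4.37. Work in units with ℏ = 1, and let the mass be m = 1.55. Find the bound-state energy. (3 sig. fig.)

For x ≠ 0 the bound state is ψ ∝ e^{−κ|x|}; integrating the TISE across the delta gives the cusp condition 2κ = 2mλ/ℏ², so κ = 6.774.
Then E = −ℏ²κ²/(2m) = −mλ²/(2ℏ²) = -14.80.

E = -14.8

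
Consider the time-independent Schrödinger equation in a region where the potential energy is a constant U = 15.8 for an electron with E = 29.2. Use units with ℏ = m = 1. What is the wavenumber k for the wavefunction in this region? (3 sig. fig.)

With E > U the solution is oscillatory, ψ ∝ e^{±ikx} with k = √(2m(E − U))/ℏ.
k = √(2 × 1 × 13.4) = 5.177.

k = 5.18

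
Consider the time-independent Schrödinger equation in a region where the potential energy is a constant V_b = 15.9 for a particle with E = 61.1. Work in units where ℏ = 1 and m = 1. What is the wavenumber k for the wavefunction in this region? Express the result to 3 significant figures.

k = 9.51

With E > V_b the solution is oscillatory, ψ ∝ e^{±ikx} with k = √(2m(E − V_b))/ℏ.
k = √(2 × 1 × 45.2) = 9.508.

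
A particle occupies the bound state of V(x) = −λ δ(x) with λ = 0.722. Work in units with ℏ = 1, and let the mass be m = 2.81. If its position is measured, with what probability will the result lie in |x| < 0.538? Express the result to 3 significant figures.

The normalised bound state is ψ = √κ e^{−κ|x|} with κ = mλ/ℏ² = 2.029.
P(|x| < d) = ∫_{−d}^{d} κ e^{−2κ|x|} dx = 1 − e^{−2κd} = 1 − e^{−2.183} = 0.8873.

P = 0.887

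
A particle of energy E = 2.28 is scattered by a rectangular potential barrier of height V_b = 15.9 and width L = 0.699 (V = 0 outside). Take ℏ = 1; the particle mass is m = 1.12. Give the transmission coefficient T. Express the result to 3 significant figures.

T = 0.000871

Since E < V_b the interior solution is evanescent with decay constant κ = √(2m(V_b − E))/ℏ = 5.523.
κL = 3.861, sinh(κL) = 23.74.
The exact tunnelling result is T⁻¹ = 1 + V_b² sinh²(κL) / [4E(V_b − E)] = 1148, so T = 0.000871.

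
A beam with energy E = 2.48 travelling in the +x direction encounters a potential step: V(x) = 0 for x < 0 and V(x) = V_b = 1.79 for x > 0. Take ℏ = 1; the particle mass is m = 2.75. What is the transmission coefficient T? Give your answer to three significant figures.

On each side the TISE gives plane waves with k = √(2m(E − V))/ℏ: k₁ = √(2·2.75·2.48) = 3.693, k₂ = √(2·2.75·0.69) = 1.948.
Continuity of ψ and ψ′ at the step yields the reflection amplitude r = (k₁ − k₂)/(k₁ + k₂) = 0.3094; thus R = |r|² = 0.09570, T = 0.9043.

T = 0.904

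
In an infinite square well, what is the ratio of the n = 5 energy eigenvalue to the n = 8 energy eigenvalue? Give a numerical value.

0.390625

Since E_n ∝ n², the ratio is (5/8)² = 0.390625.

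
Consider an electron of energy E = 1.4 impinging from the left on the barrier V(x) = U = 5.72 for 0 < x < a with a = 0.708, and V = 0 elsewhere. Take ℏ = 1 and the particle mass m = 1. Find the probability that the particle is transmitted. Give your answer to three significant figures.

T = 0.0454

Since E < U the interior solution is evanescent with decay constant κ = √(2m(U − E))/ℏ = 2.939.
κa = 2.081, sinh(κa) = 3.944.
Matching ψ, ψ′ at both faces gives T = [1 + U² sinh²(κa) / (4E(U − E))]⁻¹ = 1/22.04 = 0.0454.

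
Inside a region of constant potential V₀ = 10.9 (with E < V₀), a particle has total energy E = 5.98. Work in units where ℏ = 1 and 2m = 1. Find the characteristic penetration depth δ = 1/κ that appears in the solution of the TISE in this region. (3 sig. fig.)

Since E < V₀ the TISE in this region is ψ'' = κ²ψ with κ = √(2m(V₀ − E))/ℏ.
κ = √(2 × 0.5 × 4.92) = 2.218. The penetration depth is δ = 1/κ = 0.451.

δ = 0.451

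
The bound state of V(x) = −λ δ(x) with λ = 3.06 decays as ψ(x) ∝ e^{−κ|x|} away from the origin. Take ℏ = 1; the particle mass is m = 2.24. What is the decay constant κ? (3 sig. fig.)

κ = 6.85

Integrate −(ℏ²/2m)ψ'' − λδ(x)ψ = Eψ from −ε to +ε: the ψ'' term gives ψ'(0⁺) − ψ'(0⁻) and the δ term gives −(2mλ/ℏ²)ψ(0).
With ψ ∝ e^{−κ|x|} this yields −2κ = −2mλ/ℏ², so κ = mλ/ℏ² = 6.854.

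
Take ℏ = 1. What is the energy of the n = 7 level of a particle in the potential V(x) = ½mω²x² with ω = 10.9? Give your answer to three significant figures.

Using E_n = (n + ½)ℏω: E_7 = 7.5 × 10.9 = 81.75.

E = 81.8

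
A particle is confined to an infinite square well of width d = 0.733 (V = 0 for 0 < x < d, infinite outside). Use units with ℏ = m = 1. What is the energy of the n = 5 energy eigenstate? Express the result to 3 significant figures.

E = 230

Requiring ψ(0) = ψ(d) = 0 quantises k = nπ/d, hence E_n = ℏ²k²/2m = n²π²ℏ²/(2md²).
E_5 = 5² × π² / (2 × 1 × 0.733²) = 229.6.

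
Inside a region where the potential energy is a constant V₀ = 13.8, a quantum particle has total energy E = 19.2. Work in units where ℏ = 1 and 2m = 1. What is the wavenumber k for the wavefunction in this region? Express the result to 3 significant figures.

k = 2.32

With E > V₀ the solution is oscillatory, ψ ∝ e^{±ikx} with k = √(2m(E − V₀))/ℏ.
k = √(2 × 0.5 × 5.4) = 2.324.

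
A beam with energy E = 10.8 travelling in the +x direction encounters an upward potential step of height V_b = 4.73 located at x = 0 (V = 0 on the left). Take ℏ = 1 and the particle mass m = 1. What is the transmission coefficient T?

T = 0.980

On each side the TISE gives plane waves with k = √(2m(E − V))/ℏ: k₁ = √(2·1·10.8) = 4.648, k₂ = √(2·1·6.07) = 3.484.
Matching ψ and ψ′ at x = 0 gives r = (k₁ − k₂)/(k₁ + k₂), so R = r² = 0.02047 and T = 1 − R = 0.9795.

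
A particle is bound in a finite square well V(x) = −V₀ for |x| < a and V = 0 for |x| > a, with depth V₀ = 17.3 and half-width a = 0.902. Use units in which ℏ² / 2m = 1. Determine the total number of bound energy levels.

Define the well-strength parameter z₀ = (a/ℏ)√(2mV₀) = 0.902 × √(2·0.5·17.3) = 3.752.
The even/odd transcendental equations gain one root per π/2 in z₀, giving N = 1 + ⌊2z₀/π⌋ = 1 + ⌊2.388⌋ = 3.

N = 3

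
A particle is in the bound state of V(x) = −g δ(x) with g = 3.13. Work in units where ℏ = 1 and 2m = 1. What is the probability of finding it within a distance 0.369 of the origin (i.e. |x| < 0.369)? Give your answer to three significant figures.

The normalised bound state is ψ = √κ e^{−κ|x|} with κ = mg/ℏ² = 1.565.
P(|x| < d) = ∫_{−d}^{d} κ e^{−2κ|x|} dx = 1 − e^{−2κd} = 1 − e^{−1.155} = 0.6849.

P = 0.685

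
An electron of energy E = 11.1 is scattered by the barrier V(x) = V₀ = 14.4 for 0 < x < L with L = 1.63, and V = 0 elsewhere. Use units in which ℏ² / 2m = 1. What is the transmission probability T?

T = 0.00756

Since E < V₀ the interior solution is evanescent with decay constant κ = √(2m(V₀ − E))/ℏ = 1.817.
κL = 2.961, sinh(κL) = 9.633.
The exact tunnelling result is T⁻¹ = 1 + V₀² sinh²(κL) / [4E(V₀ − E)] = 132.3, so T = 0.00756.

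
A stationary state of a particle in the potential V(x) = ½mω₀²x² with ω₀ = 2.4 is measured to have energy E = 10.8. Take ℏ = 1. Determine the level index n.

E_n = ℏω₀(n + ½) ⇒ n = E/(ℏω₀) − ½ = 10.8/2.4 − 0.5 = 4.000 → n = 4.

n = 4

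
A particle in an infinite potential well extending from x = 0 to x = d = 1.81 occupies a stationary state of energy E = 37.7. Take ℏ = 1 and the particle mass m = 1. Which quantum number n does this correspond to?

From E_n = n²π²ℏ²/(2md²) invert to n = √(2md²E)/(πℏ).
n = (1.81/π) × √(2 × 1 × 37.7) = 5.003 → n = 5.

n = 5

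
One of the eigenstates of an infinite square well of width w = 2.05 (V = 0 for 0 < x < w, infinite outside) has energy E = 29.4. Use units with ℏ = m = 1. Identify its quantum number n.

n = 5

From E_n = n²π²ℏ²/(2mw²) invert to n = √(2mw²E)/(πℏ).
n = (2.05/π) × √(2 × 1 × 29.4) = 5.004 → n = 5.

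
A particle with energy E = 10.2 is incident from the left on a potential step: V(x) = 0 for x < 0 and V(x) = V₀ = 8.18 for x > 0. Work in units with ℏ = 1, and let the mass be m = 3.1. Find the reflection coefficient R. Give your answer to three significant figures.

The wavenumbers are k₁ = √(2mE)/ℏ = 7.952 on the left and k₂ = √(2m(E − V₀))/ℏ = 3.539 on the right.
Continuity of ψ and ψ′ at the step yields the reflection amplitude r = (k₁ − k₂)/(k₁ + k₂) = 0.3841; thus R = |r|² = 0.1475, T = 0.8525.

R = 0.148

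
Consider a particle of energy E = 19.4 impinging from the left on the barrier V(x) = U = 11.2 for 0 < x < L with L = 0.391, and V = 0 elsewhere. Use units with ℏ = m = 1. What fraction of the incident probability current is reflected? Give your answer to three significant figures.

R = 0.165

E > U: inside the barrier k₂ = √(2m(E − U))/ℏ = 4.050, k₂L = 1.583.
T = [1 + U² sin²(k₂L) / (4E(E − U))]⁻¹ = 1/1.197 = 0.835.
R = 1 − T = 0.165.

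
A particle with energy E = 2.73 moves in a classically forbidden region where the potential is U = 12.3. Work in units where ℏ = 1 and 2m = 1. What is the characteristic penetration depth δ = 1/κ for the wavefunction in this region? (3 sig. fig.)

δ = 0.323

Since E < U the TISE in this region is ψ'' = κ²ψ with κ = √(2m(U − E))/ℏ.
κ = √(2 × 0.5 × 9.57) = 3.094. The penetration depth is δ = 1/κ = 0.323.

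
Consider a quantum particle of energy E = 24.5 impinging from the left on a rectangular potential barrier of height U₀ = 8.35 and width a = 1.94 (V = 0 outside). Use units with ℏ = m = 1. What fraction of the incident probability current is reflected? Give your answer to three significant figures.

R = 0.0422

E > U₀: inside the barrier k₂ = √(2m(E − U₀))/ℏ = 5.683, k₂a = 11.03.
T = [1 + U₀² sin²(k₂a) / (4E(E − U₀))]⁻¹ = 1/1.044 = 0.958.
R = 1 − T = 0.0422.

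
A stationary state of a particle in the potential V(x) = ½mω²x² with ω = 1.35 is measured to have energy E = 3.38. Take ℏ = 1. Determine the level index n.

n = 2

E_n = ℏω(n + ½) ⇒ n = E/(ℏω) − ½ = 3.38/1.35 − 0.5 = 2.004 → n = 2.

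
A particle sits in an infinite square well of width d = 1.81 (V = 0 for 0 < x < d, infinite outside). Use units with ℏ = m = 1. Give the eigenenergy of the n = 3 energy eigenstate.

E = 13.6

The infinite-well eigenfunctions ψ_n = √(2/d) sin(nπx/d) vanish at both walls, giving E_n = n²π²ℏ²/(2md²).
E_3 = 3² × π² / (2 × 1 × 1.81²) = 13.56.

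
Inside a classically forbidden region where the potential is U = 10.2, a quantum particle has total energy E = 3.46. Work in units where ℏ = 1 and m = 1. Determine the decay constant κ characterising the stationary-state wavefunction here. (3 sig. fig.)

κ = 3.67

Since E < U the TISE in this region is ψ'' = κ²ψ with κ = √(2m(U − E))/ℏ.
κ = √(2 × 1 × 6.74) = 3.672.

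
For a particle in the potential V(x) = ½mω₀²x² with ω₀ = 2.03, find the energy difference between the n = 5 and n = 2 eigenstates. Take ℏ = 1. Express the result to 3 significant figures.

ΔE = 6.09

E_n = ℏω₀(n + ½), so ΔE = (5 − 2) ℏω₀ = 3 × 2.03 = 6.090.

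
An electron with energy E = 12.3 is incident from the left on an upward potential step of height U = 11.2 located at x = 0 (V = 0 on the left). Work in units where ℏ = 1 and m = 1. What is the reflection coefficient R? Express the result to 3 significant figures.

On each side the TISE gives plane waves with k = √(2m(E − V))/ℏ: k₁ = √(2·1·12.3) = 4.960, k₂ = √(2·1·1.1) = 1.483.
Continuity of ψ and ψ′ at the step yields the reflection amplitude r = (k₁ − k₂)/(k₁ + k₂) = 0.5396; thus R = |r|² = 0.2912, T = 0.7088.

R = 0.291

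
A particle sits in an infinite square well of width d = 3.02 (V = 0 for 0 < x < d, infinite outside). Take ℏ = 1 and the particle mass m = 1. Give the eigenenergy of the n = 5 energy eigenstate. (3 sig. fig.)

E = 13.5

Requiring ψ(0) = ψ(d) = 0 quantises k = nπ/d, hence E_n = ℏ²k²/2m = n²π²ℏ²/(2md²).
E_5 = 5² × π² / (2 × 1 × 3.02²) = 13.53.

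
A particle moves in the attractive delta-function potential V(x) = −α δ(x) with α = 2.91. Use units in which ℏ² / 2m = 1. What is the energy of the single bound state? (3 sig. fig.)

The bound state is ψ(x) = √κ e^{−κ|x|}. The derivative jump ψ'(0⁺) − ψ'(0⁻) = −(2mα/ℏ²)ψ(0) fixes κ = mα/ℏ² = 1.455.
Then E = −ℏ²κ²/(2m) = −mα²/(2ℏ²) = -2.117.

E = -2.12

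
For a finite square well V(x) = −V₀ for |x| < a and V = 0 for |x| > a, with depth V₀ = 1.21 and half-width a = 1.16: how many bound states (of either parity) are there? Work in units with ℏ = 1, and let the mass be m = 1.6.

Define the well-strength parameter z₀ = (a/ℏ)√(2mV₀) = 1.16 × √(2·1.6·1.21) = 2.283.
The even/odd transcendental equations gain one root per π/2 in z₀, giving N = 1 + ⌊2z₀/π⌋ = 1 + ⌊1.453⌋ = 2.

N = 2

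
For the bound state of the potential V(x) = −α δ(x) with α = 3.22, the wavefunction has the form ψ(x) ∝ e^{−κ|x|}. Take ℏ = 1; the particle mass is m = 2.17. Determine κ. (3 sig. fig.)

Integrating the TISE across x = 0 gives the cusp condition ψ'(0⁺) − ψ'(0⁻) = −(2mα/ℏ²)ψ(0).
With ψ ∝ e^{−κ|x|} this yields −2κ = −2mα/ℏ², so κ = mα/ℏ² = 6.987.

κ = 6.99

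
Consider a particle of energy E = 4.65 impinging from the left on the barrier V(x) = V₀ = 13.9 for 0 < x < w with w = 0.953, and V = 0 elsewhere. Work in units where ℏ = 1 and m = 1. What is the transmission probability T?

Since E < V₀ the interior solution is evanescent with decay constant κ = √(2m(V₀ − E))/ℏ = 4.301.
κw = 4.099, sinh(κw) = 30.13.
Matching ψ, ψ′ at both faces gives T = [1 + V₀² sinh²(κw) / (4E(V₀ − E))]⁻¹ = 1/1021 = 0.000980.

T = 0.000980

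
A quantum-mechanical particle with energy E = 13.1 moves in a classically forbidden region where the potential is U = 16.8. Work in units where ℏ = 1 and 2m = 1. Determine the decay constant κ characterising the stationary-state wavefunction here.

κ = 1.92

Since E < U the TISE in this region is ψ'' = κ²ψ with κ = √(2m(U − E))/ℏ.
κ = √(2 × 0.5 × 3.7) = 1.924.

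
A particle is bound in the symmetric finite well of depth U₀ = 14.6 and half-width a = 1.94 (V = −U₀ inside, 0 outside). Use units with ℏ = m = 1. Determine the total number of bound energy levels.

The dimensionless depth is z₀ = a√(2mU₀)/ℏ = 1.94 × √(29.20) = 10.48.
The even/odd transcendental equations gain one root per π/2 in z₀, giving N = 1 + ⌊2z₀/π⌋ = 1 + ⌊6.674⌋ = 7.

N = 7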